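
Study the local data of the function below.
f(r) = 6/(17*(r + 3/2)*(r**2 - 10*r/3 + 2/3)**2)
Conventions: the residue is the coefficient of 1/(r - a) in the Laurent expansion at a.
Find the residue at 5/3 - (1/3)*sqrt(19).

The residue is -432/153425 + (189/153425)*sqrt(19).

The factor r**2 - 10*r/3 + 2/3 splits as (r - a)(r - a') with a = 5/3 - (1/3)*sqrt(19), a' = 5/3 + (1/3)*sqrt(19). At the order-2 pole a set g(r) = (r - a)^2*f(r) = [6/(17*(r + 3/2))] / (r - a')^2.
Order-2 pole: residue = g'(a); g'(5/3 - (1/3)*sqrt(19)) = -432/153425 + (189/153425)*sqrt(19), so the residue is -432/153425 + (189/153425)*sqrt(19).


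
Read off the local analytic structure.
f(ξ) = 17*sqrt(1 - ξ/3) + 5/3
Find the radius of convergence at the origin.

Branch term (17)*sqrt(1 - ξ/(3)): its argument vanishes at ξ = 3, a square-root branch point, modulus 3.
The radius of convergence is the smallest modulus among the singular points: 3.

The radius of convergence is 3.


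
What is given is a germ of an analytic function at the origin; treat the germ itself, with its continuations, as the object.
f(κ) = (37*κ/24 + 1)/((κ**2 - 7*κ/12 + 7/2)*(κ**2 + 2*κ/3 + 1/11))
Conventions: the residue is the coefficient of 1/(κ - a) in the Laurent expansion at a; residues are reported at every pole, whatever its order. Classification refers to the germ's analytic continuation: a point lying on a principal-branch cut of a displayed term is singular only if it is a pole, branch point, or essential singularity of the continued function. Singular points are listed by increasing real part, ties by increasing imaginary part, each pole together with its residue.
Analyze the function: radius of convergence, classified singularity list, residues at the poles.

Denominator factor (κ**2 + 2*κ/3 + 1/11): discriminant 8/99, real irrational roots -1/3 + (1/33)*sqrt(22) and -1/3 - (1/33)*sqrt(22); poles of order 1, moduli 1/3 - (1/33)*sqrt(22) and 1/3 + (1/33)*sqrt(22).
Denominator factor (κ**2 - 7*κ/12 + 7/2): discriminant -1967/144, complex-conjugate roots (7/24) + ((1/24)*sqrt(1967))*i and (7/24) - ((1/24)*sqrt(1967))*i; poles of order 1, moduli (1/2)*sqrt(14) and (1/2)*sqrt(14).
The radius of convergence is the smallest modulus among the singular points: 1/3 - (1/33)*sqrt(22).
The factor κ**2 + 2*κ/3 + 1/11 splits as (κ - a)(κ - a') with a = -1/3 - (1/33)*sqrt(22), a' = -1/3 + (1/33)*sqrt(22). At the order-1 pole a set g(κ) = (κ - a)*f(κ) = [(37*κ/24 + 1)/(κ**2 - 7*κ/12 + 7/2)] / (κ - a').
Simple pole: residue = g(a) at a = -1/3 - (1/33)*sqrt(22), which is 2519/11310 - (4411/45240)*sqrt(22).
The factor κ**2 + 2*κ/3 + 1/11 splits as (κ - a)(κ - a') with a = -1/3 + (1/33)*sqrt(22), a' = -1/3 - (1/33)*sqrt(22). At the order-1 pole a set g(κ) = (κ - a)*f(κ) = [(37*κ/24 + 1)/(κ**2 - 7*κ/12 + 7/2)] / (κ - a').
Simple pole: residue = g(a) at a = -1/3 + (1/33)*sqrt(22), which is 2519/11310 + (4411/45240)*sqrt(22).
The factor κ**2 - 7*κ/12 + 7/2 splits as (κ - a)(κ - a') with a = (7/24) - ((1/24)*sqrt(1967))*i, a' = (7/24) + ((1/24)*sqrt(1967))*i. At the order-1 pole a set g(κ) = (κ - a)*f(κ) = [(37*κ/24 + 1)/(κ**2 + 2*κ/3 + 1/11)] / (κ - a').
Simple pole: residue = g(a) at a = (7/24) - ((1/24)*sqrt(1967))*i, which is (-2519/11310) + ((20141/22246770)*sqrt(1967))*i.
The factor κ**2 - 7*κ/12 + 7/2 splits as (κ - a)(κ - a') with a = (7/24) + ((1/24)*sqrt(1967))*i, a' = (7/24) - ((1/24)*sqrt(1967))*i. At the order-1 pole a set g(κ) = (κ - a)*f(κ) = [(37*κ/24 + 1)/(κ**2 + 2*κ/3 + 1/11)] / (κ - a').
Simple pole: residue = g(a) at a = (7/24) + ((1/24)*sqrt(1967))*i, which is (-2519/11310) - ((20141/22246770)*sqrt(1967))*i.
List the singular points by increasing real part (a conjugate pair: the negative imaginary part first).

Radius of convergence at 0: 1/3 - (1/33)*sqrt(22).
At -1/3 - (1/33)*sqrt(22): a pole of order 1; residue 2519/11310 - (4411/45240)*sqrt(22).
At -1/3 + (1/33)*sqrt(22): a pole of order 1; residue 2519/11310 + (4411/45240)*sqrt(22).
At (7/24) - ((1/24)*sqrt(1967))*i: a pole of order 1; residue (-2519/11310) + ((20141/22246770)*sqrt(1967))*i.
At (7/24) + ((1/24)*sqrt(1967))*i: a pole of order 1; residue (-2519/11310) - ((20141/22246770)*sqrt(1967))*i.


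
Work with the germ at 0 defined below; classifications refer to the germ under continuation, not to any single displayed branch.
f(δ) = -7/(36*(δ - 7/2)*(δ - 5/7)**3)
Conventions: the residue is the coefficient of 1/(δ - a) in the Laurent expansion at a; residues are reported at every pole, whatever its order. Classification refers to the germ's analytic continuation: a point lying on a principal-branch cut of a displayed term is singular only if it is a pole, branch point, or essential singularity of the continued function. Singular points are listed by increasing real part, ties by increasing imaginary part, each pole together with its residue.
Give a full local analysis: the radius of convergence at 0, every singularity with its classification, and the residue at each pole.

Radius of convergence at 0: 5/7.
At 5/7: a pole of order 3; residue 4802/533871.
At 7/2: a pole of order 1; residue -4802/533871.

Denominator factor (δ - 5/7)^3: pole of order 3 at 5/7, modulus 5/7.
Denominator factor (δ - 7/2): pole of order 1 at 7/2, modulus 7/2.
The radius of convergence is the smallest modulus among the singular points: 5/7.
At the order-3 pole 5/7 set g(δ) = (δ - (5/7))^3*f(δ) = -7/(36*(δ - 7/2)).
Order-3 pole: residue = g''(a)/2; g''(5/7) = 9604/533871, so the residue is 4802/533871.
At the order-1 pole 7/2 set g(δ) = (δ - (7/2))*f(δ) = -7/(36*(δ - 5/7)**3).
Simple pole: residue = g(a) at a = 7/2, which is -4802/533871.
List the singular points by increasing real part (a conjugate pair: the negative imaginary part first).


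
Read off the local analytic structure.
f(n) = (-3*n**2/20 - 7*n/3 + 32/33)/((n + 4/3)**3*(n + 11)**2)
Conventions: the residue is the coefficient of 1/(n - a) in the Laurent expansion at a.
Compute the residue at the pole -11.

The residue is -620199/155601820.

At the order-2 pole -11 set g(n) = (n - (-11))^2*f(n) = (-3*n**2/20 - 7*n/3 + 32/33)/(n + 4/3)**3.
Order-2 pole: residue = g'(a); g'(-11) = -620199/155601820, so the residue is -620199/155601820.


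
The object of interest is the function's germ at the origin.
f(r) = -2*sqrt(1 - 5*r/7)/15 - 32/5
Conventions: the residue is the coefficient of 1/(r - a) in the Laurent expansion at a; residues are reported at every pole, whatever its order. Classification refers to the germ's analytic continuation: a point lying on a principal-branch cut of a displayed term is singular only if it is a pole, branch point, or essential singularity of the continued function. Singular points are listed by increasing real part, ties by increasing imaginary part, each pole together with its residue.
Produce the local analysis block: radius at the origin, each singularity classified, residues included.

Branch term (-2/15)*sqrt(1 - r/(7/5)): its argument vanishes at r = 7/5, a square-root branch point, modulus 7/5.
The radius of convergence is the smallest modulus among the singular points: 7/5.

Radius of convergence at 0: 7/5.
At 7/5: an algebraic (square-root) branch point.


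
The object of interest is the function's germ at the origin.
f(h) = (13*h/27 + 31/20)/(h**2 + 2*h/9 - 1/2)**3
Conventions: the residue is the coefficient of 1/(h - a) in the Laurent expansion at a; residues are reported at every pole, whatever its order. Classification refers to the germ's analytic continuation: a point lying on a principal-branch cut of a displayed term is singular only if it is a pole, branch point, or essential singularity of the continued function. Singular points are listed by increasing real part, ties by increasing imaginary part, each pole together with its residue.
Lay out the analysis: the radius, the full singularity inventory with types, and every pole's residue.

Denominator factor (h**2 + 2*h/9 - 1/2)^3: discriminant 166/81, real irrational roots -1/9 + (1/18)*sqrt(166) and -1/9 - (1/18)*sqrt(166); poles of order 3, moduli -1/9 + (1/18)*sqrt(166) and 1/9 + (1/18)*sqrt(166).
The radius of convergence is the smallest modulus among the singular points: -1/9 + (1/18)*sqrt(166).
The factor h**2 + 2*h/9 - 1/2 splits as (h - a)(h - a') with a = -1/9 - (1/18)*sqrt(166), a' = -1/9 + (1/18)*sqrt(166). At the order-3 pole a set g(h) = (h - a)^3*f(h) = [13*h/27 + 31/20] / (h - a')^3.
Order-3 pole: residue = g''(a)/2; g''(-1/9 - (1/18)*sqrt(166)) = -(5302017/22871480)*sqrt(166), so the residue is -(5302017/45742960)*sqrt(166).
The factor h**2 + 2*h/9 - 1/2 splits as (h - a)(h - a') with a = -1/9 + (1/18)*sqrt(166), a' = -1/9 - (1/18)*sqrt(166). At the order-3 pole a set g(h) = (h - a)^3*f(h) = [13*h/27 + 31/20] / (h - a')^3.
Order-3 pole: residue = g''(a)/2; g''(-1/9 + (1/18)*sqrt(166)) = (5302017/22871480)*sqrt(166), so the residue is (5302017/45742960)*sqrt(166).
List the singular points by increasing real part (a conjugate pair: the negative imaginary part first).

Radius of convergence at 0: -1/9 + (1/18)*sqrt(166).
At -1/9 - (1/18)*sqrt(166): a pole of order 3; residue -(5302017/45742960)*sqrt(166).
At -1/9 + (1/18)*sqrt(166): a pole of order 3; residue (5302017/45742960)*sqrt(166).


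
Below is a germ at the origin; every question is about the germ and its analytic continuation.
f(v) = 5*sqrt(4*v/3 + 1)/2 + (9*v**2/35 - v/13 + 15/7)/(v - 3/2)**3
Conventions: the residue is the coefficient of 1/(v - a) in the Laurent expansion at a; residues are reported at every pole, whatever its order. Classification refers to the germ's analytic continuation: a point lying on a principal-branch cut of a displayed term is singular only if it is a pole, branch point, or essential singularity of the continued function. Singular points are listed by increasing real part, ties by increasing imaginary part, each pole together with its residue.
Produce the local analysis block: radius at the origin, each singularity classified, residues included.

Radius of convergence at 0: 3/4.
At -3/4: an algebraic (square-root) branch point.
At 3/2: a pole of order 3; residue 9/35.

Denominator factor (v - 3/2)^3: pole of order 3 at 3/2, modulus 3/2.
Branch term (5/2)*sqrt(1 - v/(-3/4)): its argument vanishes at v = -3/4, a square-root branch point, modulus 3/4.
The radius of convergence is the smallest modulus among the singular points: 3/4.
The branch term is analytic at 3/2 and contributes nothing to the residue; only the rational part matters.
At the order-3 pole 3/2 set g(v) = (v - (3/2))^3*(rational part) = 9*v**2/35 - v/13 + 15/7.
Order-3 pole: residue = g''(a)/2; g''(3/2) = 18/35, so the residue is 9/35.
List the singular points by increasing real part (a conjugate pair: the negative imaginary part first).


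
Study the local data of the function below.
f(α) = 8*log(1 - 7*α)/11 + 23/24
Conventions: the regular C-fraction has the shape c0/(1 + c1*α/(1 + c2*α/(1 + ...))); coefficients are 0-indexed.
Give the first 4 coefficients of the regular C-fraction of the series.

Taylor coefficients (expand at 0): a_0 = 23/24, a_1 = -56/11, a_2 = -196/11, a_3 = -2744/33.
c0 = a_0 = 23/24. Peel one level at a time: if S = 1 + c*α/S' with S'(0) = 1, then c is the α-coefficient of S and S' = c*α/(S - 1).
S_1 = c0/f = 1 + (1344/253)*α + (2996448/64009)*α^2 + ...; c1 = 1344/253.
S_2 = c1*α/(S_1 - 1) = 1 + (-4459/506)*α + (-49/12)*α^2 + ...; c2 = -4459/506.
S_3 = c2*α/(S_2 - 1) = 1 + (-253/546)*α + ...; c3 = -253/546.

The regular C-fraction coefficients are [23/24, 1344/253, -4459/506, -253/546].


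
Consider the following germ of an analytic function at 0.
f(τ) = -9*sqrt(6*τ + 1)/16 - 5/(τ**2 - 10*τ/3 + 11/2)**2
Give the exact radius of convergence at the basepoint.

The radius of convergence is 1/6.

Denominator factor (τ**2 - 10*τ/3 + 11/2)^2: discriminant -98/9, complex-conjugate roots (5/3) + ((7/6)*sqrt(2))*i and (5/3) - ((7/6)*sqrt(2))*i; poles of order 2, moduli (1/2)*sqrt(22) and (1/2)*sqrt(22).
Branch term (-9/16)*sqrt(1 - τ/(-1/6)): its argument vanishes at τ = -1/6, a square-root branch point, modulus 1/6.
The radius of convergence is the smallest modulus among the singular points: 1/6.


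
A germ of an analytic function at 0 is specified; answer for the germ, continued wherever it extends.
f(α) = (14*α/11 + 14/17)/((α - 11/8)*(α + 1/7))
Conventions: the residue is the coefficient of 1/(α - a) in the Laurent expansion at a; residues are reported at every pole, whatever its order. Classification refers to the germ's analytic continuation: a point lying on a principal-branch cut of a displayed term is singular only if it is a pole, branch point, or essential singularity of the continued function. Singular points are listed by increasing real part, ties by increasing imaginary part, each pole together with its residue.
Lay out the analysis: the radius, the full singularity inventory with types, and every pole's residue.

Denominator factor (α + 1/7): pole of order 1 at -1/7, modulus 1/7.
Denominator factor (α - 11/8): pole of order 1 at 11/8, modulus 11/8.
The radius of convergence is the smallest modulus among the singular points: 1/7.
At the order-1 pole -1/7 set g(α) = (α - (-1/7))*f(α) = (14*α/11 + 14/17)/(α - 11/8).
Simple pole: residue = g(a) at a = -1/7, which is -1344/3179.
At the order-1 pole 11/8 set g(α) = (α - (11/8))*f(α) = (14*α/11 + 14/17)/(α + 1/7).
Simple pole: residue = g(a) at a = 11/8, which is 490/289.
List the singular points by increasing real part (a conjugate pair: the negative imaginary part first).

Radius of convergence at 0: 1/7.
At -1/7: a pole of order 1; residue -1344/3179.
At 11/8: a pole of order 1; residue 490/289.


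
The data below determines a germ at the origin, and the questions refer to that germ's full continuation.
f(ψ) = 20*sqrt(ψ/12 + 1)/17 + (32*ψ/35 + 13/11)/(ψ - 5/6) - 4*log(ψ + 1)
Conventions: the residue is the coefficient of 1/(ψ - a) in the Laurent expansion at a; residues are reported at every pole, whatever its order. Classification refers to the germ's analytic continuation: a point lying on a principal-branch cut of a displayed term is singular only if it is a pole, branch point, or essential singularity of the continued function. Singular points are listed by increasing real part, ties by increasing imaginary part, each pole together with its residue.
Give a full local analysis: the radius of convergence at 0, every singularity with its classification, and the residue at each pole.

Denominator factor (ψ - 5/6): pole of order 1 at 5/6, modulus 5/6.
Branch term (20/17)*sqrt(1 - ψ/(-12)): its argument vanishes at ψ = -12, a square-root branch point, modulus 12.
Branch term (-4)*log(1 - ψ/(-1)): its argument vanishes at ψ = -1, a logarithmic branch point, modulus 1.
The radius of convergence is the smallest modulus among the singular points: 5/6.
The branch terms are analytic at 5/6 and contribute nothing to the residue; only the rational part matters.
At the order-1 pole 5/6 set g(ψ) = (ψ - (5/6))*(rational part) = 32*ψ/35 + 13/11.
Simple pole: residue = g(a) at a = 5/6, which is 449/231.
List the singular points by increasing real part (a conjugate pair: the negative imaginary part first).

Radius of convergence at 0: 5/6.
At -12: an algebraic (square-root) branch point.
At -1: a logarithmic branch point.
At 5/6: a pole of order 1; residue 449/231.


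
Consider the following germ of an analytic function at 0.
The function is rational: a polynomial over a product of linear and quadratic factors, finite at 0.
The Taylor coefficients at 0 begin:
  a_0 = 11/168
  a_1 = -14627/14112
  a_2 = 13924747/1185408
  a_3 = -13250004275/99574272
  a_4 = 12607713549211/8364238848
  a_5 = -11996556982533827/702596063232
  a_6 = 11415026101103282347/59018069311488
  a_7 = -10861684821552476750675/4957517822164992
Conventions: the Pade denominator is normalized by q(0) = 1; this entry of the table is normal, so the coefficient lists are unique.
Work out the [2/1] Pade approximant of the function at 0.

The Pade approximant has numerator coefficients [11/168, -517207387/1754518122, 4823899/877259061]; denominator coefficients [1, 13250004275/1169678748].

Taylor coefficients needed (read off): a_0 = 11/168, a_1 = -14627/14112, a_2 = 13924747/1185408, a_3 = -13250004275/99574272.
Write the denominator as Q(ν) = 1 + q1*ν. Requiring Q*f - P = O(ν^4) with deg P <= 2 kills the coefficients of ν^3..ν^3 in Q*f:
  ν^3: a_3 + q1*a_2 = 0, i.e. -13250004275/99574272 + (13924747/1185408)*q1 = 0.
Solving this linear system: q1 = 13250004275/1169678748.
The numerator is Q*f truncated at degree 2: P0 = a_0 = 11/168; P1 = a_1 + q1*a_0 = -517207387/1754518122; P2 = a_2 + q1*a_1 = 4823899/877259061.


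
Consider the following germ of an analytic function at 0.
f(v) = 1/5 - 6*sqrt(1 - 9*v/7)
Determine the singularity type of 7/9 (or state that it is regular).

The point is an algebraic (square-root) branch point.

The term (-6)*sqrt(1 - v/(7/9)) has argument 1 - 7/9/(7/9) = 0 at 7/9: a square-root (algebraic, two-sheeted) branch point; the remaining terms are analytic or single-valued there.


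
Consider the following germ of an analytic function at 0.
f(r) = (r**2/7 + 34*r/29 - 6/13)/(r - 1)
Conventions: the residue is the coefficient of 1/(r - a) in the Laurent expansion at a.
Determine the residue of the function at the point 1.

At the order-1 pole 1 set g(r) = (r - (1))*f(r) = r**2/7 + 34*r/29 - 6/13.
Simple pole: residue = g(a) at a = 1, which is 2253/2639.

The residue is 2253/2639.


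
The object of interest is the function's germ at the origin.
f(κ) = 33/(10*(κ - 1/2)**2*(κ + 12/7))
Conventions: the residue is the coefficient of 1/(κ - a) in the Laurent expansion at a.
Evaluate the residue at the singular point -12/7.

The residue is 3234/4805.

At the order-1 pole -12/7 set g(κ) = (κ - (-12/7))*f(κ) = 33/(10*(κ - 1/2)**2).
Simple pole: residue = g(a) at a = -12/7, which is 3234/4805.


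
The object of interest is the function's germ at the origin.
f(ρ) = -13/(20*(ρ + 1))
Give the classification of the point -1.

The denominator factor ρ + 1 vanishes at -1 and appears to the power 1; the numerator there equals -13/20, nonzero, and no other factor vanishes.
Hence a pole whose order is the multiplicity, 1.

The point is a pole of order 1.


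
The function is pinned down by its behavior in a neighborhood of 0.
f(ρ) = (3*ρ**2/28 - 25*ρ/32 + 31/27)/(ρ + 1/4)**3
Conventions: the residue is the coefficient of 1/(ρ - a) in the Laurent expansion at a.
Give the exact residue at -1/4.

The residue is 3/28.

At the order-3 pole -1/4 set g(ρ) = (ρ - (-1/4))^3*f(ρ) = 3*ρ**2/28 - 25*ρ/32 + 31/27.
Order-3 pole: residue = g''(a)/2; g''(-1/4) = 3/14, so the residue is 3/28.


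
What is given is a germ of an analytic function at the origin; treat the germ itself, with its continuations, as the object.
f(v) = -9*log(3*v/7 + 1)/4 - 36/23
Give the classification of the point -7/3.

The point is a logarithmic branch point.

The term (-9/4)*log(1 - v/(-7/3)) has argument 1 - -7/3/(-7/3) = 0 at -7/3: a logarithmic (infinitely-sheeted) branch point; the remaining terms are analytic or single-valued there.


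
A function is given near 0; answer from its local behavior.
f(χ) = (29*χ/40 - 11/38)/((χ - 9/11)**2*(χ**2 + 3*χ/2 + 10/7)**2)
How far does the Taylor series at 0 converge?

Denominator factor (χ - 9/11)^2: pole of order 2 at 9/11, modulus 9/11.
Denominator factor (χ**2 + 3*χ/2 + 10/7)^2: discriminant -97/28, complex-conjugate roots (-3/4) + ((1/28)*sqrt(679))*i and (-3/4) - ((1/28)*sqrt(679))*i; poles of order 2, moduli (1/7)*sqrt(70) and (1/7)*sqrt(70).
The radius of convergence is the smallest modulus among the singular points: 9/11.

The radius of convergence is 9/11.


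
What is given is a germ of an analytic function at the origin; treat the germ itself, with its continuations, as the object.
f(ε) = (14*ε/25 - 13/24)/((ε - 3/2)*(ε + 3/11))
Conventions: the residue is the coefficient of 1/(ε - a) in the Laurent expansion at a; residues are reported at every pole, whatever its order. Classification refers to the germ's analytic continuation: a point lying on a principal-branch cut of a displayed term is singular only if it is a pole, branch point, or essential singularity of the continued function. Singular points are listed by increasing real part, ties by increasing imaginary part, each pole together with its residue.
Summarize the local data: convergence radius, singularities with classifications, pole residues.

Denominator factor (ε + 3/11): pole of order 1 at -3/11, modulus 3/11.
Denominator factor (ε - 3/2): pole of order 1 at 3/2, modulus 3/2.
The radius of convergence is the smallest modulus among the singular points: 3/11.
At the order-1 pole -3/11 set g(ε) = (ε - (-3/11))*f(ε) = (14*ε/25 - 13/24)/(ε - 3/2).
Simple pole: residue = g(a) at a = -3/11, which is 4583/11700.
At the order-1 pole 3/2 set g(ε) = (ε - (3/2))*f(ε) = (14*ε/25 - 13/24)/(ε + 3/11).
Simple pole: residue = g(a) at a = 3/2, which is 1969/11700.
List the singular points by increasing real part (a conjugate pair: the negative imaginary part first).

Radius of convergence at 0: 3/11.
At -3/11: a pole of order 1; residue 4583/11700.
At 3/2: a pole of order 1; residue 1969/11700.


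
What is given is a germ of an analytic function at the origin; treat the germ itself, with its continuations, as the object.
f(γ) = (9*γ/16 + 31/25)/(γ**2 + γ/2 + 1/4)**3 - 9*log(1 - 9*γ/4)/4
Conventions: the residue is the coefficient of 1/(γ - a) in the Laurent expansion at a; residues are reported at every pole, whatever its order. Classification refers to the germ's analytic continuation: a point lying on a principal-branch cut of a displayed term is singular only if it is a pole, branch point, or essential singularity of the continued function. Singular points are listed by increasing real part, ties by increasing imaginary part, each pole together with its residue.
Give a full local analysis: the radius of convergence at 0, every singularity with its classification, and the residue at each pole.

Radius of convergence at 0: 4/9.
At (-1/4) - ((1/4)*sqrt(3))*i: a pole of order 3; residue ((1759/225)*sqrt(3))*i.
At (-1/4) + ((1/4)*sqrt(3))*i: a pole of order 3; residue -((1759/225)*sqrt(3))*i.
At 4/9: a logarithmic branch point.

Denominator factor (γ**2 + γ/2 + 1/4)^3: discriminant -3/4, complex-conjugate roots (-1/4) + ((1/4)*sqrt(3))*i and (-1/4) - ((1/4)*sqrt(3))*i; poles of order 3, moduli 1/2 and 1/2.
Branch term (-9/4)*log(1 - γ/(4/9)): its argument vanishes at γ = 4/9, a logarithmic branch point, modulus 4/9.
The radius of convergence is the smallest modulus among the singular points: 4/9.
The branch term is analytic at (-1/4) - ((1/4)*sqrt(3))*i and contributes nothing to the residue; only the rational part matters.
The factor γ**2 + γ/2 + 1/4 splits as (γ - a)(γ - a') with a = (-1/4) - ((1/4)*sqrt(3))*i, a' = (-1/4) + ((1/4)*sqrt(3))*i. At the order-3 pole a set g(γ) = (γ - a)^3*(rational part) = [9*γ/16 + 31/25] / (γ - a')^3.
Order-3 pole: residue = g''(a)/2; g''((-1/4) - ((1/4)*sqrt(3))*i) = ((3518/225)*sqrt(3))*i, so the residue is ((1759/225)*sqrt(3))*i.
The branch term is analytic at (-1/4) + ((1/4)*sqrt(3))*i and contributes nothing to the residue; only the rational part matters.
The factor γ**2 + γ/2 + 1/4 splits as (γ - a)(γ - a') with a = (-1/4) + ((1/4)*sqrt(3))*i, a' = (-1/4) - ((1/4)*sqrt(3))*i. At the order-3 pole a set g(γ) = (γ - a)^3*(rational part) = [9*γ/16 + 31/25] / (γ - a')^3.
Order-3 pole: residue = g''(a)/2; g''((-1/4) + ((1/4)*sqrt(3))*i) = -((3518/225)*sqrt(3))*i, so the residue is -((1759/225)*sqrt(3))*i.
List the singular points by increasing real part (a conjugate pair: the negative imaginary part first).


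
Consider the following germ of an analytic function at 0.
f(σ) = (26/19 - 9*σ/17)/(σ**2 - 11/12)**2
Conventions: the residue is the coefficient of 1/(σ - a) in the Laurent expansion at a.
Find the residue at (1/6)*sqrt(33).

The residue is -(156/2299)*sqrt(33).

The factor σ**2 - 11/12 splits as (σ - a)(σ - a') with a = (1/6)*sqrt(33), a' = -(1/6)*sqrt(33). At the order-2 pole a set g(σ) = (σ - a)^2*f(σ) = [26/19 - 9*σ/17] / (σ - a')^2.
Order-2 pole: residue = g'(a); g'((1/6)*sqrt(33)) = -(156/2299)*sqrt(33), so the residue is -(156/2299)*sqrt(33).


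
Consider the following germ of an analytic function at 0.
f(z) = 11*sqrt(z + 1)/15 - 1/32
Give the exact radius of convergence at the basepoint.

The radius of convergence is 1.

Branch term (11/15)*sqrt(1 - z/(-1)): its argument vanishes at z = -1, a square-root branch point, modulus 1.
The radius of convergence is the smallest modulus among the singular points: 1.


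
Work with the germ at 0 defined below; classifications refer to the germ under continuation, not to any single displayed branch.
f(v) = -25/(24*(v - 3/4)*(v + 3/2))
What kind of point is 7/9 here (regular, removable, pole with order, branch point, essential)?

Denominator factors: v - 3/4 = 1/36 at v = 7/9; v + 3/2 = 41/18 at v = 7/9 — none vanishes.
So the germ continues analytically to 7/9.

The point is a regular point.


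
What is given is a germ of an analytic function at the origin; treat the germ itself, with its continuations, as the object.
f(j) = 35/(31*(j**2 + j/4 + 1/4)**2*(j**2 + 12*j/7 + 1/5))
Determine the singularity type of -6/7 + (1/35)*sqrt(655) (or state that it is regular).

The denominator factor j**2 + 12*j/7 + 1/5 vanishes at -6/7 + (1/35)*sqrt(655) and appears to the power 1; the numerator there equals 35/31, nonzero, and no other factor vanishes.
Hence a pole whose order is the multiplicity, 1.

The point is a pole of order 1.


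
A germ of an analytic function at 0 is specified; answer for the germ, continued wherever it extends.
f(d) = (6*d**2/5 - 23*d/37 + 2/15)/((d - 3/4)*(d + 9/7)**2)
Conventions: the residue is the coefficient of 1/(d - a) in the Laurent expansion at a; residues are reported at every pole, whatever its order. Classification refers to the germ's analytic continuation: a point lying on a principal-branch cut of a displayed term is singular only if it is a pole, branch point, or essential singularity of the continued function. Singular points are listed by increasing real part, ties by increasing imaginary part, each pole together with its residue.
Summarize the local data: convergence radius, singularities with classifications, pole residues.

Radius of convergence at 0: 3/4.
At -9/7: a pole of order 2; residue 2014972/1803195.
At 3/4: a pole of order 1; residue 148862/1803195.

Denominator factor (d - 3/4): pole of order 1 at 3/4, modulus 3/4.
Denominator factor (d + 9/7)^2: pole of order 2 at -9/7, modulus 9/7.
The radius of convergence is the smallest modulus among the singular points: 3/4.
At the order-2 pole -9/7 set g(d) = (d - (-9/7))^2*f(d) = (6*d**2/5 - 23*d/37 + 2/15)/(d - 3/4).
Order-2 pole: residue = g'(a); g'(-9/7) = 2014972/1803195, so the residue is 2014972/1803195.
At the order-1 pole 3/4 set g(d) = (d - (3/4))*f(d) = (6*d**2/5 - 23*d/37 + 2/15)/(d + 9/7)**2.
Simple pole: residue = g(a) at a = 3/4, which is 148862/1803195.
List the singular points by increasing real part (a conjugate pair: the negative imaginary part first).


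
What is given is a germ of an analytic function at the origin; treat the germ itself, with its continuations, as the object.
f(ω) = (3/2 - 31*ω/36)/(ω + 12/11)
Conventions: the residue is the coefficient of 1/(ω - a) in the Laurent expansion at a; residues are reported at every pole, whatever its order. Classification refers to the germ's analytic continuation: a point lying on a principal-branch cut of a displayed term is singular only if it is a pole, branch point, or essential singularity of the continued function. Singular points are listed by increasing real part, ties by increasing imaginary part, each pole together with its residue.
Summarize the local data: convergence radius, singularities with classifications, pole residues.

Radius of convergence at 0: 12/11.
At -12/11: a pole of order 1; residue 161/66.

Denominator factor (ω + 12/11): pole of order 1 at -12/11, modulus 12/11.
The radius of convergence is the smallest modulus among the singular points: 12/11.
At the order-1 pole -12/11 set g(ω) = (ω - (-12/11))*f(ω) = 3/2 - 31*ω/36.
Simple pole: residue = g(a) at a = -12/11, which is 161/66.


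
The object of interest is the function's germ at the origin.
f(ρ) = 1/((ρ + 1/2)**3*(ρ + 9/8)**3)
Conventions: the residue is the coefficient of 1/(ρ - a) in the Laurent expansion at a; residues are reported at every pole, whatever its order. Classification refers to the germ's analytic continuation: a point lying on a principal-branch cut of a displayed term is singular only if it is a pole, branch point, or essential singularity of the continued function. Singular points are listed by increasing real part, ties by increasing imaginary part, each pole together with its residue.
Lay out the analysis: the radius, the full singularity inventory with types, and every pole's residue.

Denominator factor (ρ + 1/2)^3: pole of order 3 at -1/2, modulus 1/2.
Denominator factor (ρ + 9/8)^3: pole of order 3 at -9/8, modulus 9/8.
The radius of convergence is the smallest modulus among the singular points: 1/2.
At the order-3 pole -9/8 set g(ρ) = (ρ - (-9/8))^3*f(ρ) = (ρ + 1/2)**(-3).
Order-3 pole: residue = g''(a)/2; g''(-9/8) = -393216/3125, so the residue is -196608/3125.
At the order-3 pole -1/2 set g(ρ) = (ρ - (-1/2))^3*f(ρ) = (ρ + 9/8)**(-3).
Order-3 pole: residue = g''(a)/2; g''(-1/2) = 393216/3125, so the residue is 196608/3125.
List the singular points by increasing real part (a conjugate pair: the negative imaginary part first).

Radius of convergence at 0: 1/2.
At -9/8: a pole of order 3; residue -196608/3125.
At -1/2: a pole of order 3; residue 196608/3125.


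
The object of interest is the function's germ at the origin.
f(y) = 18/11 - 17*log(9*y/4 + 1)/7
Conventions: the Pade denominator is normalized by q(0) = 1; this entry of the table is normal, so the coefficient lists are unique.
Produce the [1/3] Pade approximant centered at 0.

Taylor coefficients needed (expand at 0): a_0 = 18/11, a_1 = -153/28, a_2 = 1377/224, a_3 = -4131/448, a_4 = 111537/7168.
Write the denominator as Q(y) = 1 + q1*y + q2*y^2 + q3*y^3. Requiring Q*f - P = O(y^5) with deg P <= 1 kills the coefficients of y^2..y^4 in Q*f:
  y^2: a_2 + q1*a_1 + q2*a_0 = 0, i.e. 1377/224 + (-153/28)*q1 + (18/11)*q2 = 0.
  y^3: a_3 + q1*a_2 + q2*a_1 + q3*a_0 = 0, i.e. -4131/448 + (1377/224)*q1 + (-153/28)*q2 + (18/11)*q3 = 0.
  y^4: a_4 + q1*a_3 + q2*a_2 + q3*a_1 = 0, i.e. 111537/7168 + (-4131/448)*q1 + (1377/224)*q2 + (-153/28)*q3 = 0.
Solving this linear system: q1 = 69381/66796, q2 = -307989/1068736, q3 = 6588945/8549888.
The numerator is Q*f truncated at degree 1: P0 = a_0 = 18/11; P1 = a_1 + q1*a_0 = -19362411/5143292.

The Pade approximant has numerator coefficients [18/11, -19362411/5143292]; denominator coefficients [1, 69381/66796, -307989/1068736, 6588945/8549888].


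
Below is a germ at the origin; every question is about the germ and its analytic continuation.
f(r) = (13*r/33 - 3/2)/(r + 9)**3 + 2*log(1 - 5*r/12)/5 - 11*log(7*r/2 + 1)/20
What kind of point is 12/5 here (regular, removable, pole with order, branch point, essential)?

The term (2/5)*log(1 - r/(12/5)) has argument 1 - 12/5/(12/5) = 0 at 12/5: a logarithmic (infinitely-sheeted) branch point; the remaining terms are analytic or single-valued there.

The point is a logarithmic branch point.


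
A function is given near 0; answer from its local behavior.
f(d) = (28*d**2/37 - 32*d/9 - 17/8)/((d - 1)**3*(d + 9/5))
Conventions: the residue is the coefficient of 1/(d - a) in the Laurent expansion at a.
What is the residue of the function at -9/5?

The residue is -248895/812224.

At the order-1 pole -9/5 set g(d) = (d - (-9/5))*f(d) = (28*d**2/37 - 32*d/9 - 17/8)/(d - 1)**3.
Simple pole: residue = g(a) at a = -9/5, which is -248895/812224.


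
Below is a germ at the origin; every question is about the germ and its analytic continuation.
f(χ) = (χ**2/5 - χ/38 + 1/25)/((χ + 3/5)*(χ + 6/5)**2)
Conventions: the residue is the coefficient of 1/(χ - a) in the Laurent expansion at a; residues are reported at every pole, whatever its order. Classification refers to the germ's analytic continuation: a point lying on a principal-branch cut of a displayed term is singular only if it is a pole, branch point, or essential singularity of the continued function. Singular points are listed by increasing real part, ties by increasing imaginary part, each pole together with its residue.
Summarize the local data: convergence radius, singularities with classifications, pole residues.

Radius of convergence at 0: 3/5.
At -6/5: a pole of order 2; residue -53/342.
At -3/5: a pole of order 1; residue 607/1710.

Denominator factor (χ + 6/5)^2: pole of order 2 at -6/5, modulus 6/5.
Denominator factor (χ + 3/5): pole of order 1 at -3/5, modulus 3/5.
The radius of convergence is the smallest modulus among the singular points: 3/5.
At the order-2 pole -6/5 set g(χ) = (χ - (-6/5))^2*f(χ) = (χ**2/5 - χ/38 + 1/25)/(χ + 3/5).
Order-2 pole: residue = g'(a); g'(-6/5) = -53/342, so the residue is -53/342.
At the order-1 pole -3/5 set g(χ) = (χ - (-3/5))*f(χ) = (χ**2/5 - χ/38 + 1/25)/(χ + 6/5)**2.
Simple pole: residue = g(a) at a = -3/5, which is 607/1710.
List the singular points by increasing real part (a conjugate pair: the negative imaginary part first).


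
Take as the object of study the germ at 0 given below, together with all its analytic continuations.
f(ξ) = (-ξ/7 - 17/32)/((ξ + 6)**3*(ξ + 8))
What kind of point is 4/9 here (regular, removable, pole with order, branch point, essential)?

The point is a regular point.

Denominator factors: ξ + 6 = 58/9 at ξ = 4/9; ξ + 8 = 76/9 at ξ = 4/9 — none vanishes.
So the germ continues analytically to 4/9.


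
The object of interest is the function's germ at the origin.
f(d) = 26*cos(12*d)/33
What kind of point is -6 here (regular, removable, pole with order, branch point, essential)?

There is no denominator, hence no pole anywhere.
The factor cos(12*d) is entire.
So the germ continues analytically to -6.

The point is a regular point.


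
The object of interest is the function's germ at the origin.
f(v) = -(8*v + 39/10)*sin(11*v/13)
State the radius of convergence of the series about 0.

The factor -sin(11*v/13) is entire and contributes no finite singular point.
The polynomial part has no poles.
No finite singular points: the Taylor series at 0 converges everywhere.

The radius of convergence is infinite.


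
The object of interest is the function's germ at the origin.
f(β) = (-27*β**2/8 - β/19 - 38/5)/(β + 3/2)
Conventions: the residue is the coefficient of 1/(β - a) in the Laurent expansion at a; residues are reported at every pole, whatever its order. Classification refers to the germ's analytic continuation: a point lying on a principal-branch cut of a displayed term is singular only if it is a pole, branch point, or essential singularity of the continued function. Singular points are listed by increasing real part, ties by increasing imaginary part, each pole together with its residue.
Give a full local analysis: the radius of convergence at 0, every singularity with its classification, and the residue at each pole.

Denominator factor (β + 3/2): pole of order 1 at -3/2, modulus 3/2.
The radius of convergence is the smallest modulus among the singular points: 3/2.
At the order-1 pole -3/2 set g(β) = (β - (-3/2))*f(β) = -27*β**2/8 - β/19 - 38/5.
Simple pole: residue = g(a) at a = -3/2, which is -45949/3040.

Radius of convergence at 0: 3/2.
At -3/2: a pole of order 1; residue -45949/3040.


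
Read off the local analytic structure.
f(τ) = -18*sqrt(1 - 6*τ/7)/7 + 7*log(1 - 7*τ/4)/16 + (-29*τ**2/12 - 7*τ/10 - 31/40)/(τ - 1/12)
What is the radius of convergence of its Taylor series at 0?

The radius of convergence is 1/12.

Denominator factor (τ - 1/12): pole of order 1 at 1/12, modulus 1/12.
Branch term (-18/7)*sqrt(1 - τ/(7/6)): its argument vanishes at τ = 7/6, a square-root branch point, modulus 7/6.
Branch term (7/16)*log(1 - τ/(4/7)): its argument vanishes at τ = 4/7, a logarithmic branch point, modulus 4/7.
The radius of convergence is the smallest modulus among the singular points: 1/12.


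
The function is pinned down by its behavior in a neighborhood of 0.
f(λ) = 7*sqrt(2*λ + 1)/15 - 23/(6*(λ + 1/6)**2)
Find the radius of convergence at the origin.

The radius of convergence is 1/6.

Denominator factor (λ + 1/6)^2: pole of order 2 at -1/6, modulus 1/6.
Branch term (7/15)*sqrt(1 - λ/(-1/2)): its argument vanishes at λ = -1/2, a square-root branch point, modulus 1/2.
The radius of convergence is the smallest modulus among the singular points: 1/6.


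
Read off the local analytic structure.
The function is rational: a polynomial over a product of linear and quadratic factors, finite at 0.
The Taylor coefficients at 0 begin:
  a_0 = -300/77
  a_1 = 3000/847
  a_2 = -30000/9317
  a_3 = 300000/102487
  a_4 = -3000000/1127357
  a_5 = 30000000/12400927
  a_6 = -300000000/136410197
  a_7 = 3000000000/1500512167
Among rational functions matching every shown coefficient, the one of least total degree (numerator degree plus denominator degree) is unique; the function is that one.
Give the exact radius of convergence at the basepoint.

No rational of total degree below 1 reproduces all 8 coefficients; solving the [0/1] Pade equations on them gives f(ε) = -30/(7*(ε + 11/10)), whose expansion matches every shown term.
Denominator factor (ε + 11/10): pole of order 1 at -11/10, modulus 11/10.
The radius of convergence is the smallest modulus among the singular points: 11/10.

The radius of convergence is 11/10.


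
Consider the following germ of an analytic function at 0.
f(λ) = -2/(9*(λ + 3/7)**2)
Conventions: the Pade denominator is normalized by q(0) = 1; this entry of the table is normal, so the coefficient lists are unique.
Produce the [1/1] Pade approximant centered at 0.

The Pade approximant has numerator coefficients [-98/81, 343/243]; denominator coefficients [1, 7/2].

Taylor coefficients needed (expand at 0): a_0 = -98/81, a_1 = 1372/243, a_2 = -4802/243.
Write the denominator as Q(λ) = 1 + q1*λ. Requiring Q*f - P = O(λ^3) with deg P <= 1 kills the coefficients of λ^2..λ^2 in Q*f:
  λ^2: a_2 + q1*a_1 = 0, i.e. -4802/243 + (1372/243)*q1 = 0.
Solving this linear system: q1 = 7/2.
The numerator is Q*f truncated at degree 1: P0 = a_0 = -98/81; P1 = a_1 + q1*a_0 = 343/243.


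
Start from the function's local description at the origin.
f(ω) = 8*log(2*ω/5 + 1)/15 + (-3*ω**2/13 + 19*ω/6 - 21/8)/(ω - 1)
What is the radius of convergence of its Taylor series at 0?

The radius of convergence is 1.

Denominator factor (ω - 1): pole of order 1 at 1, modulus 1.
Branch term (8/15)*log(1 - ω/(-5/2)): its argument vanishes at ω = -5/2, a logarithmic branch point, modulus 5/2.
The radius of convergence is the smallest modulus among the singular points: 1.


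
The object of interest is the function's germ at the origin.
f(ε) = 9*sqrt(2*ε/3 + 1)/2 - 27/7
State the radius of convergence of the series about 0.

Branch term (9/2)*sqrt(1 - ε/(-3/2)): its argument vanishes at ε = -3/2, a square-root branch point, modulus 3/2.
The radius of convergence is the smallest modulus among the singular points: 3/2.

The radius of convergence is 3/2.


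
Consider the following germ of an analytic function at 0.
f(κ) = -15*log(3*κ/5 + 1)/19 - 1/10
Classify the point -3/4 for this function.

There is no denominator, hence no pole anywhere.
Branch term log(1 - κ/(-5/3)): argument at -3/4 is 11/20, nonzero, so -3/4 is not its branch point (a point on a principal cut is still regular for the continued germ).
So the germ continues analytically to -3/4.

The point is a regular point.


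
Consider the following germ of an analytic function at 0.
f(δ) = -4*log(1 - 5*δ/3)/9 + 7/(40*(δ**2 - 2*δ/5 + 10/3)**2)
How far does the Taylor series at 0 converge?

The radius of convergence is 3/5.

Denominator factor (δ**2 - 2*δ/5 + 10/3)^2: discriminant -988/75, complex-conjugate roots (1/5) + ((1/15)*sqrt(741))*i and (1/5) - ((1/15)*sqrt(741))*i; poles of order 2, moduli (1/3)*sqrt(30) and (1/3)*sqrt(30).
Branch term (-4/9)*log(1 - δ/(3/5)): its argument vanishes at δ = 3/5, a logarithmic branch point, modulus 3/5.
The radius of convergence is the smallest modulus among the singular points: 3/5.
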